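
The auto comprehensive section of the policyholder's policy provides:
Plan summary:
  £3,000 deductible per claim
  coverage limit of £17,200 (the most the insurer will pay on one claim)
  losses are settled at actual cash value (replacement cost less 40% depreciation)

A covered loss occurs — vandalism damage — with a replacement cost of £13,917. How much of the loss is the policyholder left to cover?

Depreciate 40%: the covered value is £13,917 × 0.6 = £8,350.20.
Subtract the deductible: £8,350.20 − £3,000 = £5,350.20.
£5,350.20 ≤ £17,200, so the limit doesn't bind; insurer pays £5,350.20.
Out of pocket: £13,917 − £5,350.20 = £8,566.80.

£8,566.80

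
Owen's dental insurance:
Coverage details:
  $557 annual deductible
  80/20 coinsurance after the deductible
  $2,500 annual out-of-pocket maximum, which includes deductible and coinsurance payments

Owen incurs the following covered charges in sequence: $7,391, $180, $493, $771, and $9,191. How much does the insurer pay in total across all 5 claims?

Bill 1, $7,391: $557 to deductible, leaving $6,834; 20% of $6,834 = $1,366.80. Patient owes $1,923.80 (running OOP $1,923.80). Plan pays $7,391 − $1,923.80 = $5,467.20.
Bill 2, $180: deductible met; 20% of $180 = $36. Cost to patient: $36. OOP to date $1,959.80. Plan pays $180 − $36 = $144.
Bill 3, $493: deductible already satisfied, so patient's share is 20% × $493 = $98.60. Cost to patient: $98.60. OOP to date $2,058.40. Insurer: $493 − $98.60 = $394.40.
Bill 4, $771: deductible already satisfied, so patient's share is 20% × $771 = $154.20. Patient pays $154.20; OOP now $2,212.60. Plan pays $771 − $154.20 = $616.80.
Bill 5, $9,191: deductible already satisfied, so patient's share is 20% × $9,191 = $1,838.20. That would push OOP to $4,050.80, over the $2,500 cap, so patient pays $2,500 − $2,212.60 = $287.40. Plan pays $9,191 − $287.40 = $8,903.60.
Insurer total = bills − patient's total = $18,026 − $2,500 = $15,526.

$15,526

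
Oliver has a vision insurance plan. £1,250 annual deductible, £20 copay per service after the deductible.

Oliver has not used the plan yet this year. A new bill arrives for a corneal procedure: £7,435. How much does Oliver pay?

Deductible not yet touched, so the first £1,250 of the bill goes to the deductible.
The remaining £6,185 (= £7,435 − £1,250) moves to the copay.
Copay on this service: £20.
So the member owes £1,250 + £20 = £1,270.

£1,270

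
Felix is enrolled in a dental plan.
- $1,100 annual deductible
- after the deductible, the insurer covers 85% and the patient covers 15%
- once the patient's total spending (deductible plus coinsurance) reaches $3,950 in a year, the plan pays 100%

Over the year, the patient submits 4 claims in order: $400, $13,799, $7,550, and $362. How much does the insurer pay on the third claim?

Claim 1 ($400): fully absorbed by the deductible. Patient owes $400 (running OOP $400). Insurer: $400 − $400 = $0.
Claim 2 ($13,799): deductible takes $700, $13,099 remains; 15% of $13,099 = $1,964.85. Patient pays $2,664.85; OOP now $3,064.85. Plan pays $13,799 − $2,664.85 = $11,134.15.
Claim 3 ($7,550): deductible met; 15% of $7,550 = $1,132.50. OOP would hit $4,197.35 > $3,950, so the cap limits the patient to $3,950 − $3,064.85 = $885.15. Insurer: $7,550 − $885.15 = $6,664.85.

$6,664.85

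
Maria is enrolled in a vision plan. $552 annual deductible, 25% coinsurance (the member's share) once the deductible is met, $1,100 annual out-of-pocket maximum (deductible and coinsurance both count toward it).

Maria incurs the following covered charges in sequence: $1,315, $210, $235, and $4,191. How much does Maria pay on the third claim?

$58.75

Bill 1, $1,315: $552 to deductible, leaving $763; coinsurance $763 × 25% = $190.75. Cost to member: $742.75. OOP to date $742.75.
Bill 2, $210: deductible already satisfied, so member's share is 25% × $210 = $52.50. Cost to member: $52.50. OOP to date $795.25.
Bill 3, $235: 25% coinsurance on $235 = $58.75. Member pays $58.75; OOP now $854.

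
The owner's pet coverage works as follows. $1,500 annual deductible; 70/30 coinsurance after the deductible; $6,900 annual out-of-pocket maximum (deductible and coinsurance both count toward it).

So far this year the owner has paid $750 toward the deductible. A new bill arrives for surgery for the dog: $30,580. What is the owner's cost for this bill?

$6,150

$750 of the $1,500 deductible is already met, leaving $750.
That leaves $30,580 − $750 = $29,830 for coinsurance.
30% of $29,830 = $8,949 falls to the owner.
Owner responsibility before any cap: $750 + $8,949 = $9,699.
That would bring total out-of-pocket to $10,449, past the $6,900 cap. The owner is capped at $6,900 − $750 = $6,150 on this claim.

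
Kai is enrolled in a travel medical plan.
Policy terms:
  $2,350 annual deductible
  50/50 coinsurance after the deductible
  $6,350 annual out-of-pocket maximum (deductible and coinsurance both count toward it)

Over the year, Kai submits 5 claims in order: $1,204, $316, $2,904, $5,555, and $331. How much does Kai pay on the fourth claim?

Bill 1, $1,204: fully absorbed by the deductible. Cost to traveler: $1,204. OOP to date $1,204.
Bill 2, $316: all of it applies to the deductible. Traveler owes $316 (running OOP $1,520).
Bill 3, $2,904: $830 finishes the deductible; $2,074 goes to coinsurance; 50% of $2,074 = $1,037. Traveler owes $1,867 (running OOP $3,387).
Bill 4, $5,555: deductible met; 50% of $5,555 = $2,777.50. Traveler pays $2,777.50; OOP now $6,164.50.

$2,777.50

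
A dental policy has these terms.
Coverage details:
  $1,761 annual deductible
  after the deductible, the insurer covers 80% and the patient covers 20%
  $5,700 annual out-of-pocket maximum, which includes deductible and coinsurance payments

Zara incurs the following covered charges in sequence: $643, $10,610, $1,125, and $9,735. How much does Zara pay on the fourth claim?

$1,815.60

Bill 1, $643: fully absorbed by the deductible. Patient owes $643 (running OOP $643).
Bill 2, $10,610: deductible takes $1,118, $9,492 remains; patient's 20% is $1,898.40. Patient owes $3,016.40 (running OOP $3,659.40).
Bill 3, $1,125: 20% coinsurance on $1,125 = $225. Cost to patient: $225. OOP to date $3,884.40.
Bill 4, $9,735: deductible met; 20% of $9,735 = $1,947. OOP would hit $5,831.40 > $5,700, so the cap limits the patient to $5,700 − $3,884.40 = $1,815.60.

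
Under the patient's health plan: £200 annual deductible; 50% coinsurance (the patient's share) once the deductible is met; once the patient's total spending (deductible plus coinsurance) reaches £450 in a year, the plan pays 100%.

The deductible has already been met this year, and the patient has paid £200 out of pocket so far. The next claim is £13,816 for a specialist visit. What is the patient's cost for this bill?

The deductible is already satisfied, so the full bill goes to coinsurance.
Patient's 50% share of £13,816 is £6,908.
Adding £6,908 to the £200 already spent would give £7,108, which exceeds the £450 cap; the patient pays just £450 − £200 = £250.

£250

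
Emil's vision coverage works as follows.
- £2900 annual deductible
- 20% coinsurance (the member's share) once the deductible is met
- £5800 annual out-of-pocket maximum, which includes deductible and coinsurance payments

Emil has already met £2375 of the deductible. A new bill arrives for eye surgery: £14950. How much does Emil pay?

£3410

£2375 of the £2900 deductible is already met, leaving £525.
The remaining £14425 (= £14950 − £525) moves to coinsurance.
Coinsurance: £14425 × 20% = £2885.
Member responsibility before any cap: £525 + £2885 = £3410.
Year-to-date out-of-pocket becomes £2375 + £3410 = £5785, still under the £5800 maximum, so no cap applies.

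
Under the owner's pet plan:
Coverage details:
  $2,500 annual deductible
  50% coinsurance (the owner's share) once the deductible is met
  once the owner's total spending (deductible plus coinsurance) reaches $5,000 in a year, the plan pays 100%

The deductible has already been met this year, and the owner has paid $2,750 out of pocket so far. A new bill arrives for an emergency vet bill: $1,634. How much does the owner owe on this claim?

With the deductible met, the entire $1,634 is subject to coinsurance.
Coinsurance: $1,634 × 50% = $817.
Total out-of-pocket so far would be $2,750 + $817 = $3,567, below the $5,000 cap — no reduction.

$817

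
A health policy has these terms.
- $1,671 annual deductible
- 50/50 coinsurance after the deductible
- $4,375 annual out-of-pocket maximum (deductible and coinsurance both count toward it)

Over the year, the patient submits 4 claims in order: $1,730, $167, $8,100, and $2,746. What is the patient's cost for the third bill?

Claim 1 — $1,730: $1,671 to deductible, leaving $59; coinsurance $59 × 50% = $29.50. Patient owes $1,700.50 (running OOP $1,700.50).
Claim 2 — $167: 50% coinsurance on $167 = $83.50. Cost to patient: $83.50. OOP to date $1,784.
Claim 3 — $8,100: deductible already satisfied, so patient's share is 50% × $8,100 = $4,050. OOP would hit $5,834 > $4,375, so the cap limits the patient to $4,375 − $1,784 = $2,591.

$2,591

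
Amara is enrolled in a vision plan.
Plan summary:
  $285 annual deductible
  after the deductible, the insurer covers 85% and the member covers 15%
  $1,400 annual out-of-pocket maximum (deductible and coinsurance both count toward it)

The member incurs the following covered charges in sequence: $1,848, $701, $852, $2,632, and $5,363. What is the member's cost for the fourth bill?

$394.80

#1 ($1,848): $285 to deductible, leaving $1,563; coinsurance $1,563 × 15% = $234.45. Member pays $519.45; OOP now $519.45.
#2 ($701): deductible already satisfied, so member's share is 15% × $701 = $105.15. Cost to member: $105.15. OOP to date $624.60.
#3 ($852): deductible met; 15% of $852 = $127.80. Cost to member: $127.80. OOP to date $752.40.
#4 ($2,632): deductible already satisfied, so member's share is 15% × $2,632 = $394.80. Cost to member: $394.80. OOP to date $1,147.20.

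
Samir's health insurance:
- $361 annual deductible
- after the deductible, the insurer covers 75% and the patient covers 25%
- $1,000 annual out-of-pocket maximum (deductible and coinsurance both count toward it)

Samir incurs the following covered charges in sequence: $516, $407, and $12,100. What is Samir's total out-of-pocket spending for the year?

$1,000

Bill 1, $516: $361 finishes the deductible; $155 goes to coinsurance; coinsurance $155 × 25% = $38.75. Patient owes $399.75 (running OOP $399.75).
Bill 2, $407: deductible already satisfied, so patient's share is 25% × $407 = $101.75. Cost to patient: $101.75. OOP to date $501.50.
Bill 3, $12,100: 25% coinsurance on $12,100 = $3,025. Adding that to $501.50 gives $3,526.50, past the $1,000 cap; patient pays only $1,000 − $501.50 = $498.50.
Total paid by the patient: $399.75 + $101.75 + $498.50 = $1,000.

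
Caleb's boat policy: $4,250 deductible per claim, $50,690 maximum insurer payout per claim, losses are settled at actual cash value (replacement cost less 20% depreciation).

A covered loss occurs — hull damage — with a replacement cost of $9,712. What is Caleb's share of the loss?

$6,192.40

At 20% depreciation, ACV = $9,712 − $1,942.40 = $7,769.60.
Less the $4,250 deductible: $7,769.60 − $4,250 = $3,519.60.
That's under the $50,690 cap, so the insurer reimburses the full $3,519.60.
Out of pocket: $9,712 − $3,519.60 = $6,192.40.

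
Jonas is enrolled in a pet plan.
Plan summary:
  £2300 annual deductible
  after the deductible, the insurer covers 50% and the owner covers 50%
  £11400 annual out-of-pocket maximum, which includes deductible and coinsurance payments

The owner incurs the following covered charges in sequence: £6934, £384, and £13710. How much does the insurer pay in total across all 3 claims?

Claim 1 — £6934: deductible takes £2300, £4634 remains; coinsurance £4634 × 50% = £2317. Owner pays £4617; OOP now £4617. Insurer: £6934 − £4617 = £2317.
Claim 2 — £384: 50% coinsurance on £384 = £192. Cost to owner: £192. OOP to date £4809. Plan pays £384 − £192 = £192.
Claim 3 — £13710: deductible already satisfied, so owner's share is 50% × £13710 = £6855. OOP would hit £11664 > £11400, so the cap limits the owner to £11400 − £4809 = £6591. Plan pays £13710 − £6591 = £7119.
Insurer total: £2317 + £192 + £7119 = £9628.

£9628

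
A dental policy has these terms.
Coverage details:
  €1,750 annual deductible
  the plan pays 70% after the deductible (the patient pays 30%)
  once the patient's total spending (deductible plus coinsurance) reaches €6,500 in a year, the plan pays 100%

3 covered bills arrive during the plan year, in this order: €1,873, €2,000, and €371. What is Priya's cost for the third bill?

€111.30

Claim 1 (€1,873): €1,750 finishes the deductible; €123 goes to coinsurance; 30% of €123 = €36.90. Cost to patient: €1,786.90. OOP to date €1,786.90.
Claim 2 (€2,000): 30% coinsurance on €2,000 = €600. Patient owes €600 (running OOP €2,386.90).
Claim 3 (€371): deductible already satisfied, so patient's share is 30% × €371 = €111.30. Patient owes €111.30 (running OOP €2,498.20).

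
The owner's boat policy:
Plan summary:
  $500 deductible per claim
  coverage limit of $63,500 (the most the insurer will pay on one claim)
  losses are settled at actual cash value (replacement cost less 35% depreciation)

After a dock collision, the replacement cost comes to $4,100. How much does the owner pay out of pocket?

$1,935

At 35% depreciation, ACV = $4,100 − $1,435 = $2,665.
Subtract the deductible: $2,665 − $500 = $2,165.
That's under the $63,500 cap, so the insurer reimburses the full $2,165.
Owner's share is the uncovered remainder: $4,100 − $2,165 = $1,935.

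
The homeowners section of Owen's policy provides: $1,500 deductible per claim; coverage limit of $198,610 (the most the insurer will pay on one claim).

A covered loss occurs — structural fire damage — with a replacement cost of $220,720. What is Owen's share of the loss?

$22,110

Less the $1,500 deductible: $220,720 − $1,500 = $219,220.
The $198,610 per-incident cap binds; insurer pays $198,610.
Out of pocket: $220,720 − $198,610 = $22,110.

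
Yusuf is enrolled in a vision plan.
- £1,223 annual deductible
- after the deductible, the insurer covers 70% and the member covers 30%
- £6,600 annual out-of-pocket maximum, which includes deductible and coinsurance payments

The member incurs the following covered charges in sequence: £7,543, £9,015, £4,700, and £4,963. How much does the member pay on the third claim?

Bill 1, £7,543: £1,223 finishes the deductible; £6,320 goes to coinsurance; 30% of £6,320 = £1,896. Cost to member: £3,119. OOP to date £3,119.
Bill 2, £9,015: deductible met; 30% of £9,015 = £2,704.50. Cost to member: £2,704.50. OOP to date £5,823.50.
Bill 3, £4,700: deductible met; 30% of £4,700 = £1,410. OOP would hit £7,233.50 > £6,600, so the cap limits the member to £6,600 − £5,823.50 = £776.50.

£776.50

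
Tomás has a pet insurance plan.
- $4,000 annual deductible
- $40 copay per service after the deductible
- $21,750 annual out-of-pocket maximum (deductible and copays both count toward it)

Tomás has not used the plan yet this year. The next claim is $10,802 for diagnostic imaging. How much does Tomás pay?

Nothing has been paid toward the $4,000 deductible, so the first $4,000 of this charge is applied there.
That leaves $10,802 − $4,000 = $6,802 for the copay.
Copay on this service: $40.
Owner responsibility before any cap: $4,000 + $40 = $4,040.
Year-to-date out-of-pocket becomes $0 + $4,040 = $4,040, still under the $21,750 maximum, so no cap applies.

$4,040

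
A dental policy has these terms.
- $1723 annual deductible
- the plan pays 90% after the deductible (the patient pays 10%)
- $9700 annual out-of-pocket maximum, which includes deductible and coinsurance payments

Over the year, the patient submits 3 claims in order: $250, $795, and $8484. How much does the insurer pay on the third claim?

Claim 1 ($250): entire amount goes to the deductible. Cost to patient: $250. OOP to date $250. Insurer: $250 − $250 = $0.
Claim 2 ($795): fully absorbed by the deductible. Cost to patient: $795. OOP to date $1045. Plan pays $795 − $795 = $0.
Claim 3 ($8484): deductible takes $678, $7806 remains; patient's 10% is $780.60. Patient pays $1458.60; OOP now $2503.60. Plan pays $8484 − $1458.60 = $7025.40.

$7025.40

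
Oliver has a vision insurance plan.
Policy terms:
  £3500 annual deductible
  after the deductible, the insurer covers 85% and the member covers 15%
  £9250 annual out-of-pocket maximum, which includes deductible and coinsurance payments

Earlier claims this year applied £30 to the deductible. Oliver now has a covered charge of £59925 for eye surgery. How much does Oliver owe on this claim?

Deductible still to meet: £3500 − £30 = £3470.
That leaves £59925 − £3470 = £56455 for coinsurance.
15% of £56455 = £8468.25 falls to the member.
So the member owes £3470 + £8468.25 = £11938.25 before any cap.
That would bring total out-of-pocket to £11968.25, past the £9250 cap. The member is capped at £9250 − £30 = £9220 on this claim.

£9220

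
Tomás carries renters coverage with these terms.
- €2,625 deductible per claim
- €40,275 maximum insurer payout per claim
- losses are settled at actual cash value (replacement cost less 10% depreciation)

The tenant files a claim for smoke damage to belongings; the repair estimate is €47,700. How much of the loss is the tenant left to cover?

Depreciate 10%: the covered value is €47,700 × 0.9 = €42,930.
After the deductible, €42,930 − €2,625 = €40,305 remains.
Since €40,305 > €40,275, the payout is capped at €40,275.
Tenant's share is the uncovered remainder: €47,700 − €40,275 = €7,425.

€7,425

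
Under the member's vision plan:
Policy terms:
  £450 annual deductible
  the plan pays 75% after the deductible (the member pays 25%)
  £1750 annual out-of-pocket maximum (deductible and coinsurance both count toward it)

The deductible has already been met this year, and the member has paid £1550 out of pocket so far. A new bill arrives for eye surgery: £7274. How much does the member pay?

£200

With the deductible met, the entire £7274 is subject to coinsurance.
Coinsurance: £7274 × 25% = £1818.50.
Year-to-date out-of-pocket would reach £1550 + £1818.50 = £3368.50, above the £1750 maximum, so the member pays only £1750 − £1550 = £200.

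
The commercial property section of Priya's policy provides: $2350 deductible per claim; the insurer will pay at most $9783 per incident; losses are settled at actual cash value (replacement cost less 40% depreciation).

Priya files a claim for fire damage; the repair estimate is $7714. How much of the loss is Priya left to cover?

$5435.60

At 40% depreciation, ACV = $7714 − $3085.60 = $4628.40.
Subtract the deductible: $4628.40 − $2350 = $2278.40.
That's under the $9783 cap, so the insurer reimburses the full $2278.40.
The business bears the rest of the original loss: $7714 − $2278.40 = $5435.60.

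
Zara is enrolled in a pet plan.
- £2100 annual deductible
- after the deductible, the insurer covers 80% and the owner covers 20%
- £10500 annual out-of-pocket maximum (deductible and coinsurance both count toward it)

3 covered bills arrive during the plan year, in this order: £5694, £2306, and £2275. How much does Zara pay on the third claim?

£455

Claim 1 (£5694): £2100 to deductible, leaving £3594; coinsurance £3594 × 20% = £718.80. Owner owes £2818.80 (running OOP £2818.80).
Claim 2 (£2306): deductible already satisfied, so owner's share is 20% × £2306 = £461.20. Owner owes £461.20 (running OOP £3280).
Claim 3 (£2275): 20% coinsurance on £2275 = £455. Owner pays £455; OOP now £3735.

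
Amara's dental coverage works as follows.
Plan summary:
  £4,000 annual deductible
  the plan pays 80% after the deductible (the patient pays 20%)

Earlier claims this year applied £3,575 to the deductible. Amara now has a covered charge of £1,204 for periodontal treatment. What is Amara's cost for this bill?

£3,575 of the £4,000 deductible is already met, leaving £425.
The remaining £779 (= £1,204 − £425) moves to coinsurance.
20% of £779 = £155.80 falls to the patient.
That puts the patient's cost at £425 + £155.80 = £580.80.

£580.80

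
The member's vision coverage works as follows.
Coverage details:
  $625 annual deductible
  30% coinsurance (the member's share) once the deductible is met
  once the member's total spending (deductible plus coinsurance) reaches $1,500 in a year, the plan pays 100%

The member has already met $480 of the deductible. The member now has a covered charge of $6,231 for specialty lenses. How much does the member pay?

$1,020

Deductible still to meet: $625 − $480 = $145.
That leaves $6,231 − $145 = $6,086 for coinsurance.
Coinsurance: $6,086 × 30% = $1,825.80.
So the member owes $145 + $1,825.80 = $1,970.80 before any cap.
That would bring total out-of-pocket to $2,450.80, past the $1,500 cap. The member is capped at $1,500 − $480 = $1,020 on this claim.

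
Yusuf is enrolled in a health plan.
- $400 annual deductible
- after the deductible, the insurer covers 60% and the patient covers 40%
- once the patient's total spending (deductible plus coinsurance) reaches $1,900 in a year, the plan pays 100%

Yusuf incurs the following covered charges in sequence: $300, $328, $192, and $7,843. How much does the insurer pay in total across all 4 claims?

Claim 1 ($300): entire amount goes to the deductible. Patient pays $300; OOP now $300. Insurer: $300 − $300 = $0.
Claim 2 ($328): $100 to deductible, leaving $228; coinsurance $228 × 40% = $91.20. Cost to patient: $191.20. OOP to date $491.20. Insurer: $328 − $191.20 = $136.80.
Claim 3 ($192): 40% coinsurance on $192 = $76.80. Patient pays $76.80; OOP now $568. Plan pays $192 − $76.80 = $115.20.
Claim 4 ($7,843): deductible already satisfied, so patient's share is 40% × $7,843 = $3,137.20. Adding that to $568 gives $3,705.20, past the $1,900 cap; patient pays only $1,900 − $568 = $1,332. Plan pays $7,843 − $1,332 = $6,511.
Insurer total: $0 + $136.80 + $115.20 + $6,511 = $6,763.

$6,763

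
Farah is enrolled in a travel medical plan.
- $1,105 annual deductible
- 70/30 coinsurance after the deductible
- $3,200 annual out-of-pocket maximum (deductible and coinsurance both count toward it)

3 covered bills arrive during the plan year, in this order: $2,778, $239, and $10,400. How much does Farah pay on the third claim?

Bill 1, $2,778: $1,105 finishes the deductible; $1,673 goes to coinsurance; traveler's 30% is $501.90. Cost to traveler: $1,606.90. OOP to date $1,606.90.
Bill 2, $239: 30% coinsurance on $239 = $71.70. Traveler pays $71.70; OOP now $1,678.60.
Bill 3, $10,400: deductible already satisfied, so traveler's share is 30% × $10,400 = $3,120. OOP would hit $4,798.60 > $3,200, so the cap limits the traveler to $3,200 − $1,678.60 = $1,521.40.

$1,521.40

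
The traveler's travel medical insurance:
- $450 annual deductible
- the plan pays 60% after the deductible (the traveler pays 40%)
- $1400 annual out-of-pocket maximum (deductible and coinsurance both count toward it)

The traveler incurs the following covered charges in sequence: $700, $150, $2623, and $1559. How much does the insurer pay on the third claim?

Claim 1 ($700): $450 finishes the deductible; $250 goes to coinsurance; 40% of $250 = $100. Cost to traveler: $550. OOP to date $550. Insurer: $700 − $550 = $150.
Claim 2 ($150): 40% coinsurance on $150 = $60. Traveler pays $60; OOP now $610. Plan pays $150 − $60 = $90.
Claim 3 ($2623): deductible already satisfied, so traveler's share is 40% × $2623 = $1049.20. Adding that to $610 gives $1659.20, past the $1400 cap; traveler pays only $1400 − $610 = $790. Plan pays $2623 − $790 = $1833.

$1833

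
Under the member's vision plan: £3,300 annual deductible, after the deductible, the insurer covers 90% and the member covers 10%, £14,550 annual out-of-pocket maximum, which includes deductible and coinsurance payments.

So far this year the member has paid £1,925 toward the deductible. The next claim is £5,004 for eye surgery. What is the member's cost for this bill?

Deductible still to meet: £3,300 − £1,925 = £1,375.
After the £1,375 deductible portion, £5,004 − £1,375 = £3,629 is subject to coinsurance.
Member's 10% share of £3,629 is £362.90.
That puts the member's cost at £1,375 + £362.90 = £1,737.90 before any cap.
Total out-of-pocket so far would be £1,925 + £1,737.90 = £3,662.90, below the £14,550 cap — no reduction.

£1,737.90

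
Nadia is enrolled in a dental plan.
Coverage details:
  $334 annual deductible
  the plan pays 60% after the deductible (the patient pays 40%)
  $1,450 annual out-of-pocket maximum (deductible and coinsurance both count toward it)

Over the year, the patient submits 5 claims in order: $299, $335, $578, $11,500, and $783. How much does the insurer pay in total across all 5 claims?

#1 ($299): all of it applies to the deductible. Patient owes $299 (running OOP $299). Plan pays $299 − $299 = $0.
#2 ($335): deductible takes $35, $300 remains; 40% of $300 = $120. Patient pays $155; OOP now $454. Insurer: $335 − $155 = $180.
#3 ($578): deductible met; 40% of $578 = $231.20. Patient owes $231.20 (running OOP $685.20). Insurer: $578 − $231.20 = $346.80.
#4 ($11,500): 40% coinsurance on $11,500 = $4,600. Adding that to $685.20 gives $5,285.20, past the $1,450 cap; patient pays only $1,450 − $685.20 = $764.80. Insurer: $11,500 − $764.80 = $10,735.20.
#5 ($783): deductible already satisfied, so patient's share is 40% × $783 = $313.20. That would push OOP to $1,763.20, over the $1,450 cap, so patient pays $1,450 − $1,450 = $0. Plan pays $783 − $0 = $783.
Insurer total = bills − patient's total = $13,495 − $1,450 = $12,045.

$12,045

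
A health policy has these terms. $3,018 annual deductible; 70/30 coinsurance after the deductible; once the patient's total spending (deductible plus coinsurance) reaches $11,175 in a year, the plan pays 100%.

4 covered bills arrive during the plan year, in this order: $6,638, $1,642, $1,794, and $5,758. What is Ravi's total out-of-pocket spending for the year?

Bill 1, $6,638: $3,018 finishes the deductible; $3,620 goes to coinsurance; coinsurance $3,620 × 30% = $1,086. Cost to patient: $4,104. OOP to date $4,104.
Bill 2, $1,642: deductible already satisfied, so patient's share is 30% × $1,642 = $492.60. Patient owes $492.60 (running OOP $4,596.60).
Bill 3, $1,794: 30% coinsurance on $1,794 = $538.20. Patient owes $538.20 (running OOP $5,134.80).
Bill 4, $5,758: deductible met; 30% of $5,758 = $1,727.40. Patient pays $1,727.40; OOP now $6,862.20.
Total paid by the patient: $4,104 + $492.60 + $538.20 + $1,727.40 = $6,862.20.

$6,862.20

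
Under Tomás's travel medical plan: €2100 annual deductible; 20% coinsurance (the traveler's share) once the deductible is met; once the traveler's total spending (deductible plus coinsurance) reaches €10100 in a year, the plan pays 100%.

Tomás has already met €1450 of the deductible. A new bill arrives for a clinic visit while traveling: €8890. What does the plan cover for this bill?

€6592

Remaining deductible: €2100 − €1450 = €650.
After the €650 deductible portion, €8890 − €650 = €8240 is subject to coinsurance.
Coinsurance: €8240 × 20% = €1648.
That puts the traveler's cost at €650 + €1648 = €2298 before any cap.
Total out-of-pocket so far would be €1450 + €2298 = €3748, below the €10100 cap — no reduction.
The insurer covers the remainder: €8890 − €2298 = €6592.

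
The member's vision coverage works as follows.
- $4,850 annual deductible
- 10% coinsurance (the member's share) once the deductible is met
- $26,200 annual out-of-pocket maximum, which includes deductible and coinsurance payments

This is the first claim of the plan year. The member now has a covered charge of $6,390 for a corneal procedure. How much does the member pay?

The full $4,850 deductible is still open; $4,850 of this bill applies to it.
That leaves $6,390 − $4,850 = $1,540 for coinsurance.
10% of $1,540 = $154 falls to the member.
Member responsibility before any cap: $4,850 + $154 = $5,004.
Cumulative spending $0 + $5,004 = $5,004 stays under the $26,200 maximum.

$5,004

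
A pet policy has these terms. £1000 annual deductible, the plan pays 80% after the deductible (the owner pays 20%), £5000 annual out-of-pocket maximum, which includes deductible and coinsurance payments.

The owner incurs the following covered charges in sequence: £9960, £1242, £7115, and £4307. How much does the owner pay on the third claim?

£1423

Bill 1, £9960: £1000 to deductible, leaving £8960; owner's 20% is £1792. Owner owes £2792 (running OOP £2792).
Bill 2, £1242: deductible already satisfied, so owner's share is 20% × £1242 = £248.40. Cost to owner: £248.40. OOP to date £3040.40.
Bill 3, £7115: 20% coinsurance on £7115 = £1423. Owner owes £1423 (running OOP £4463.40).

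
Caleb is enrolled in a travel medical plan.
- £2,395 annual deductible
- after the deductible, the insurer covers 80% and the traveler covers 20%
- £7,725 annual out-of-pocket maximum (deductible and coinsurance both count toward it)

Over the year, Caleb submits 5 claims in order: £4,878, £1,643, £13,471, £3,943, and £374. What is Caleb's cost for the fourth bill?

£788.60

#1 (£4,878): deductible takes £2,395, £2,483 remains; coinsurance £2,483 × 20% = £496.60. Cost to traveler: £2,891.60. OOP to date £2,891.60.
#2 (£1,643): 20% coinsurance on £1,643 = £328.60. Cost to traveler: £328.60. OOP to date £3,220.20.
#3 (£13,471): 20% coinsurance on £13,471 = £2,694.20. Traveler owes £2,694.20 (running OOP £5,914.40).
#4 (£3,943): deductible already satisfied, so traveler's share is 20% × £3,943 = £788.60. Cost to traveler: £788.60. OOP to date £6,703.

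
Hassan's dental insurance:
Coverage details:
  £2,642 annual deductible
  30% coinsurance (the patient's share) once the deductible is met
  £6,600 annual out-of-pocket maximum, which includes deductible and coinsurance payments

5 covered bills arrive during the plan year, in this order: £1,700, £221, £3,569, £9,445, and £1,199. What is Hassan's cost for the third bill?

£1,575.40

Bill 1, £1,700: entire amount goes to the deductible. Cost to patient: £1,700. OOP to date £1,700.
Bill 2, £221: fully absorbed by the deductible. Patient pays £221; OOP now £1,921.
Bill 3, £3,569: deductible takes £721, £2,848 remains; 30% of £2,848 = £854.40. Patient pays £1,575.40; OOP now £3,496.40.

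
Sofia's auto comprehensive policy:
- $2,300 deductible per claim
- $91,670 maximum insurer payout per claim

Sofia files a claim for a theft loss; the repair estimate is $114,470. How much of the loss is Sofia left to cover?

After the deductible, $114,470 − $2,300 = $112,170 remains.
Since $112,170 > $91,670, the payout is capped at $91,670.
Policyholder's share is the uncovered remainder: $114,470 − $91,670 = $22,800.

$22,800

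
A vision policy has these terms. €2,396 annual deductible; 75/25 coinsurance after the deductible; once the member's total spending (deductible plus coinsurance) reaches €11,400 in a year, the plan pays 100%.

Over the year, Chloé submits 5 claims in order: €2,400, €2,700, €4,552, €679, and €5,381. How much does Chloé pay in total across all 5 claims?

Bill 1, €2,400: deductible takes €2,396, €4 remains; member's 25% is €1. Member pays €2,397; OOP now €2,397.
Bill 2, €2,700: deductible met; 25% of €2,700 = €675. Cost to member: €675. OOP to date €3,072.
Bill 3, €4,552: deductible met; 25% of €4,552 = €1,138. Member owes €1,138 (running OOP €4,210).
Bill 4, €679: deductible already satisfied, so member's share is 25% × €679 = €169.75. Cost to member: €169.75. OOP to date €4,379.75.
Bill 5, €5,381: 25% coinsurance on €5,381 = €1,345.25. Member owes €1,345.25 (running OOP €5,725).
Total paid by the member: €2,397 + €675 + €1,138 + €169.75 + €1,345.25 = €5,725.

€5,725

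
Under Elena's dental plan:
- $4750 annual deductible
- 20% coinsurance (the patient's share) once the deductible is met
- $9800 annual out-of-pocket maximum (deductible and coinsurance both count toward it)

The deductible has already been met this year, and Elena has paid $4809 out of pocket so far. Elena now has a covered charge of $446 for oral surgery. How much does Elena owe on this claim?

$89.20

With the deductible met, the entire $446 is subject to coinsurance.
20% of $446 = $89.20 falls to the patient.
Total out-of-pocket so far would be $4809 + $89.20 = $4898.20, below the $9800 cap — no reduction.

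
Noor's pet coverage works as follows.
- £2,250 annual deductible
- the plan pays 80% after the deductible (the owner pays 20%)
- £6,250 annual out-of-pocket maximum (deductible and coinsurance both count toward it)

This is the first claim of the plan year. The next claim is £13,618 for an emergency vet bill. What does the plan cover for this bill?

Nothing has been paid toward the £2,250 deductible, so the first £2,250 of this charge is applied there.
The remaining £11,368 (= £13,618 − £2,250) moves to coinsurance.
Owner's 20% share of £11,368 is £2,273.60.
Owner responsibility before any cap: £2,250 + £2,273.60 = £4,523.60.
Year-to-date out-of-pocket becomes £0 + £4,523.60 = £4,523.60, still under the £6,250 maximum, so no cap applies.
The plan picks up £13,618 − £4,523.60 = £9,094.40.

£9,094.40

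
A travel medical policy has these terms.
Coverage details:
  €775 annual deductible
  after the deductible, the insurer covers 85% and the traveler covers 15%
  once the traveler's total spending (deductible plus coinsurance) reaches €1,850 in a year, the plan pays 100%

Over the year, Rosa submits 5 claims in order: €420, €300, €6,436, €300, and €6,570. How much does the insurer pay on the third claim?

€5,423.85

#1 (€420): all of it applies to the deductible. Cost to traveler: €420. OOP to date €420. Insurer: €420 − €420 = €0.
#2 (€300): all of it applies to the deductible. Cost to traveler: €300. OOP to date €720. Plan pays €300 − €300 = €0.
#3 (€6,436): €55 to deductible, leaving €6,381; coinsurance €6,381 × 15% = €957.15. Traveler owes €1,012.15 (running OOP €1,732.15). Plan pays €6,436 − €1,012.15 = €5,423.85.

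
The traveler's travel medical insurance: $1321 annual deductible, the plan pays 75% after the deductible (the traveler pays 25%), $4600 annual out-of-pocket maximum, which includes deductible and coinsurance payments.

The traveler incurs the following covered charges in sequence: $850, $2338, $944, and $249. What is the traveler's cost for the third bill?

Claim 1 ($850): entire amount goes to the deductible. Cost to traveler: $850. OOP to date $850.
Claim 2 ($2338): $471 to deductible, leaving $1867; traveler's 25% is $466.75. Traveler pays $937.75; OOP now $1787.75.
Claim 3 ($944): 25% coinsurance on $944 = $236. Traveler owes $236 (running OOP $2023.75).

$236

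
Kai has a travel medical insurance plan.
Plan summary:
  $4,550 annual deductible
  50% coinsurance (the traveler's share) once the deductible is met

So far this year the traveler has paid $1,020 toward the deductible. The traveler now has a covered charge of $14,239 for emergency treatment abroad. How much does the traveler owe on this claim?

$8,884.50

$1,020 of the $4,550 deductible is already met, leaving $3,530.
That leaves $14,239 − $3,530 = $10,709 for coinsurance.
50% of $10,709 = $5,354.50 falls to the traveler.
Traveler responsibility: $3,530 + $5,354.50 = $8,884.50.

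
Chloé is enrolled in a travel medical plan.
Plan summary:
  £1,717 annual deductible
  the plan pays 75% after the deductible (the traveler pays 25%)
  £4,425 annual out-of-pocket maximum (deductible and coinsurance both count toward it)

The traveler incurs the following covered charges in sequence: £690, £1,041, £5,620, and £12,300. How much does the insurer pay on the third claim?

£4,215

#1 (£690): all of it applies to the deductible. Traveler owes £690 (running OOP £690). Plan pays £690 − £690 = £0.
#2 (£1,041): deductible takes £1,027, £14 remains; coinsurance £14 × 25% = £3.50. Traveler pays £1,030.50; OOP now £1,720.50. Insurer: £1,041 − £1,030.50 = £10.50.
#3 (£5,620): deductible met; 25% of £5,620 = £1,405. Cost to traveler: £1,405. OOP to date £3,125.50. Plan pays £5,620 − £1,405 = £4,215.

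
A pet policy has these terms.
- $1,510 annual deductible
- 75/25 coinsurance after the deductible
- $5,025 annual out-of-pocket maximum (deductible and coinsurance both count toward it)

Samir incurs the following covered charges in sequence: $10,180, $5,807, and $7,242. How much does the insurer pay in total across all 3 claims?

Bill 1, $10,180: $1,510 to deductible, leaving $8,670; 25% of $8,670 = $2,167.50. Owner owes $3,677.50 (running OOP $3,677.50). Insurer: $10,180 − $3,677.50 = $6,502.50.
Bill 2, $5,807: deductible met; 25% of $5,807 = $1,451.75. OOP would hit $5,129.25 > $5,025, so the cap limits the owner to $5,025 − $3,677.50 = $1,347.50. Insurer: $5,807 − $1,347.50 = $4,459.50.
Bill 3, $7,242: 25% coinsurance on $7,242 = $1,810.50. OOP would hit $6,835.50 > $5,025, so the cap limits the owner to $5,025 − $5,025 = $0. Plan pays $7,242 − $0 = $7,242.
Insurer total = bills − owner's total = $23,229 − $5,025 = $18,204.

$18,204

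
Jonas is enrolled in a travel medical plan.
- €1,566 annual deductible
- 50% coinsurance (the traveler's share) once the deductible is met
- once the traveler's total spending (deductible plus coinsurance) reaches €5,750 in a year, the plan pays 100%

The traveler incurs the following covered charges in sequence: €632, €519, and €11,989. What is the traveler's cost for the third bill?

€4,599

Claim 1 (€632): all of it applies to the deductible. Traveler owes €632 (running OOP €632).
Claim 2 (€519): fully absorbed by the deductible. Cost to traveler: €519. OOP to date €1,151.
Claim 3 (€11,989): deductible takes €415, €11,574 remains; traveler's 50% is €5,787. Claim cost before the cap: €415 + €5,787 = €6,202. OOP would hit €7,353 > €5,750, so the cap limits the traveler to €5,750 − €1,151 = €4,599.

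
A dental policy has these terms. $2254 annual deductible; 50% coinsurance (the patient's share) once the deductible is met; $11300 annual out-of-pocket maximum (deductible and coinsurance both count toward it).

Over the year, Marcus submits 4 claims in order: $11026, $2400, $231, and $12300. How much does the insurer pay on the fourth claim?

#1 ($11026): $2254 to deductible, leaving $8772; 50% of $8772 = $4386. Patient owes $6640 (running OOP $6640). Plan pays $11026 − $6640 = $4386.
#2 ($2400): deductible already satisfied, so patient's share is 50% × $2400 = $1200. Cost to patient: $1200. OOP to date $7840. Insurer: $2400 − $1200 = $1200.
#3 ($231): deductible already satisfied, so patient's share is 50% × $231 = $115.50. Cost to patient: $115.50. OOP to date $7955.50. Plan pays $231 − $115.50 = $115.50.
#4 ($12300): deductible already satisfied, so patient's share is 50% × $12300 = $6150. Adding that to $7955.50 gives $14105.50, past the $11300 cap; patient pays only $11300 − $7955.50 = $3344.50. Insurer: $12300 − $3344.50 = $8955.50.

$8955.50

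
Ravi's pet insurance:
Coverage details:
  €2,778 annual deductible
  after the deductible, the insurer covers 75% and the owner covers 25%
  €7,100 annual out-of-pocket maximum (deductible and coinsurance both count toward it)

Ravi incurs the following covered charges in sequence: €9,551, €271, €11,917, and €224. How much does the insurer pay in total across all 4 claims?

Bill 1, €9,551: €2,778 finishes the deductible; €6,773 goes to coinsurance; owner's 25% is €1,693.25. Cost to owner: €4,471.25. OOP to date €4,471.25. Insurer: €9,551 − €4,471.25 = €5,079.75.
Bill 2, €271: deductible already satisfied, so owner's share is 25% × €271 = €67.75. Owner pays €67.75; OOP now €4,539. Plan pays €271 − €67.75 = €203.25.
Bill 3, €11,917: 25% coinsurance on €11,917 = €2,979.25. OOP would hit €7,518.25 > €7,100, so the cap limits the owner to €7,100 − €4,539 = €2,561. Insurer: €11,917 − €2,561 = €9,356.
Bill 4, €224: deductible already satisfied, so owner's share is 25% × €224 = €56. OOP would hit €7,156 > €7,100, so the cap limits the owner to €7,100 − €7,100 = €0. Plan pays €224 − €0 = €224.
Insurer total: €5,079.75 + €203.25 + €9,356 + €224 = €14,863.

€14,863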